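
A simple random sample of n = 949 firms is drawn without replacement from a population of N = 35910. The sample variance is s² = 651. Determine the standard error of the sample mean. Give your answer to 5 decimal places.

Under SRS without replacement, Var(ȳ) = (1 − f)·s²/n with f = n/N = 949/35910 = 0.02642718.
Var(ȳ) = (1 − 0.02642718)·651/949 = 0.97357282·0.68598525 = 0.66785659.
SE(ȳ) = √(0.66785659) = 0.81722.

0.81722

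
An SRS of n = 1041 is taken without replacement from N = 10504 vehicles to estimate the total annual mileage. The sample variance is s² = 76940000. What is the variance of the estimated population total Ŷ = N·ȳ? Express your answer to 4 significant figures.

Var(Ŷ) = N²·Var(ȳ) = N²·(1 − n/N)·s²/n.
f = 1041/10504 = 0.09910510; Var(ȳ) = 0.90089490·76940000/1041 = 66584.874.
Var(Ŷ) = 10504² · 66584.874 = 7.3465766 × 10^12.

7.347 × 10^12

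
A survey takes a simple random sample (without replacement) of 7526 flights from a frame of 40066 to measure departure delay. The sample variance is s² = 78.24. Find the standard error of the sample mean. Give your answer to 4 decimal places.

Under SRS without replacement, Var(ȳ) = (1 − f)·s²/n with f = n/N = 7526/40066 = 0.18784006.
Var(ȳ) = (1 − 0.18784006)·78.24/7526 = 0.81215994·0.010395961 = 0.0084431828.
SE(ȳ) = √(0.0084431828) = 0.0919.

0.0919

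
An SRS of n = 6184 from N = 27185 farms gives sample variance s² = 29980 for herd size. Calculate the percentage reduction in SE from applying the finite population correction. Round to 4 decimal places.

12.1068

f = n/N = 6184/27185 = 0.22747839.
SE_no-fpc = √(s²/n) = 2.2018163; SE_fpc = √((1−f)s²/n) = 1.935247.
Ratio = √(1−f) = 0.87893209. Reduction = 100·(1 − 0.87893209) = 12.1068%.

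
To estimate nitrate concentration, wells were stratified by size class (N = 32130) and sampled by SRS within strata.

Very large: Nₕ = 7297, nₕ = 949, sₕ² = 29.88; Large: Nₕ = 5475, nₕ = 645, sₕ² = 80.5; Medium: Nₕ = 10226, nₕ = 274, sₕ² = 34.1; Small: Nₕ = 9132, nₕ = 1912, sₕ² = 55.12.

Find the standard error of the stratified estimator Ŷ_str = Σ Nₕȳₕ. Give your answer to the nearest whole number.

Var(Ŷ_str) = Σₕ Nₕ²(1 − fₕ)sₕ²/nₕ.
Very large: 7297²·(1 − 949/7297)·29.88/949 = 1.4584638 × 10^6.
Large: 5475²·(1 − 645/5475)·80.5/645 = 3.3004064 × 10^6.
Medium: 10226²·(1 − 274/10226)·34.1/274 = 1.2665431 × 10^7.
Small: 9132²·(1 − 1912/9132)·55.12/1912 = 1.9007475 × 10^6.
Sum = 1.9325049 × 10^7.
SE = √(1.9325049 × 10^7) = 4396.

4396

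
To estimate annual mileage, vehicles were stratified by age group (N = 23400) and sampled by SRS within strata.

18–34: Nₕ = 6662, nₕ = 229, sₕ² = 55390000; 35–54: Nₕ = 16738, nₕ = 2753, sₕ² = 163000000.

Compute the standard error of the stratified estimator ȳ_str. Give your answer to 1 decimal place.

Var(ȳ_str) = Σₕ Wₕ²(1 − fₕ)sₕ²/nₕ with Wₕ = Nₕ/N, N = 23400.
18–34: Wₕ = 0.28470085; term = 0.28470085²·(1 − 0.03437406)·55390000/229 = 18931.383.
35–54: Wₕ = 0.71529915; term = 0.71529915²·(1 − 0.16447604)·163000000/2753 = 25311.374.
Sum = 44242.757.
SE = √(44242.757) = 210.3.

210.3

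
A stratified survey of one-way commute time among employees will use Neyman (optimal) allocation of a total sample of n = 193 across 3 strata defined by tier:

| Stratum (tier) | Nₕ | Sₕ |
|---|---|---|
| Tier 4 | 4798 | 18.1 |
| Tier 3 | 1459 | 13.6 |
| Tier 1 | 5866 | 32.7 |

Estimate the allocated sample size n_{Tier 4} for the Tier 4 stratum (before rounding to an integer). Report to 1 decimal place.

56.1

Neyman allocation: nₕ = n·NₕSₕ / Σⱼ NⱼSⱼ.
Σ NⱼSⱼ = 4798·18.1 + 1459·13.6 + 5866·32.7 = 298504.4.
n_{Tier 4} = 193·4798·18.1 / 298504.4 = 56.1.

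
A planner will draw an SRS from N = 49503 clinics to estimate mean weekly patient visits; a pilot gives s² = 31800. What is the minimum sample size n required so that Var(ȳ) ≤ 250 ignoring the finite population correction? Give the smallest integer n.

128

Without fpc, n₀ = s²/D = 31800/250 = 127.2000.
Rounding up, n = 128.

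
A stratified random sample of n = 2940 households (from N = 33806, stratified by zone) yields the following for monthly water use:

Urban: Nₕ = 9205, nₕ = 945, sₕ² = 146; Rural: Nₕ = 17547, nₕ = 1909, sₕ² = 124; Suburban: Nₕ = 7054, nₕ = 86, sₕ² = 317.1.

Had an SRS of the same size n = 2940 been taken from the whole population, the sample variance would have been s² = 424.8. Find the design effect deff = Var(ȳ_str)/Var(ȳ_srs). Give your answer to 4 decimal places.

1.3982

Var(ȳ_str) = Σ Wₕ²(1−fₕ)sₕ²/nₕ with Wₕ = Nₕ/33806:
  Urban: (9205/33806)²·(1−945/9205)·146/945 = 0.010278679
  Rural: (17547/33806)²·(1−1909/17547)·124/1909 = 0.015595966
  Suburban: (7054/33806)²·(1−86/7054)·317.1/86 = 0.15858197
  → Var(ȳ_str) = 0.18445662.
Var(ȳ_srs) = (1 − 2940/33806)·424.8/2940 = 0.13192398.
deff = 0.18445662 / 0.13192398 = 1.3982.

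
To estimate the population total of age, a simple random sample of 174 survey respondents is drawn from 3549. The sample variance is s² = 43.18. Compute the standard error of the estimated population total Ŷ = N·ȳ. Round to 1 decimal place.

1724.1

Var(Ŷ) = N²·Var(ȳ) = N²·(1 − n/N)·s²/n.
f = 174/3549 = 0.04902790; Var(ȳ) = 0.95097210·43.18/174 = 0.23599411.
Var(Ŷ) = 3549² · 0.23599411 = 2.9724404 × 10^6.
SE(Ŷ) = √(2.9724404 × 10^6) = 1724.1.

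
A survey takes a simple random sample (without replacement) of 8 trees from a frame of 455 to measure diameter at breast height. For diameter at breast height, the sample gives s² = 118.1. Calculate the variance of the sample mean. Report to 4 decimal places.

14.5029

Under SRS without replacement, Var(ȳ) = (1 − f)·s²/n with f = n/N = 8/455 = 0.01758242.
Var(ȳ) = (1 − 0.01758242)·118.1/8 = 0.98241758·14.7625 = 14.50294.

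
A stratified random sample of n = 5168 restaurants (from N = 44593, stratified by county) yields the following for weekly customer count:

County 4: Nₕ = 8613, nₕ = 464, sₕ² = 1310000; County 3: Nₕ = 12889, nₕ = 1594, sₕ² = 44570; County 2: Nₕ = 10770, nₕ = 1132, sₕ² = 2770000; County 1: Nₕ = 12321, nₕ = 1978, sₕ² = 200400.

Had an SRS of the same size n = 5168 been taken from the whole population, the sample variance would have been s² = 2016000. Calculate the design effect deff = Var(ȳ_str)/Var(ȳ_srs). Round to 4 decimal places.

0.6841

Var(ȳ_str) = Σ Wₕ²(1−fₕ)sₕ²/nₕ with Wₕ = Nₕ/44593:
  County 4: (8613/44593)²·(1−464/8613)·1310000/464 = 99.65032
  County 3: (12889/44593)²·(1−1594/12889)·44570/1594 = 2.0470403
  County 2: (10770/44593)²·(1−1132/10770)·2770000/1132 = 127.73285
  County 1: (12321/44593)²·(1−1978/12321)·200400/1978 = 6.4927777
  → Var(ȳ_str) = 235.92299.
Var(ȳ_srs) = (1 − 5168/44593)·2016000/5168 = 344.88399.
deff = 235.92299 / 344.88399 = 0.6841.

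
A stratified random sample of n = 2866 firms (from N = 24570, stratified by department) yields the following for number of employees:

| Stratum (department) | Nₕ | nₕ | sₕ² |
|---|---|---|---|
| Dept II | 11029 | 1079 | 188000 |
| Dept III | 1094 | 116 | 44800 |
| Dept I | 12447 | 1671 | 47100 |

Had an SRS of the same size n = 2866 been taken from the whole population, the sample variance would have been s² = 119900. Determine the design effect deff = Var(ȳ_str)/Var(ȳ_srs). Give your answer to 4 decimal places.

Var(ȳ_str) = Σ Wₕ²(1−fₕ)sₕ²/nₕ with Wₕ = Nₕ/24570:
  Dept II: (11029/24570)²·(1−1079/11029)·188000/1079 = 31.672716
  Dept III: (1094/24570)²·(1−116/1094)·44800/116 = 0.68448808
  Dept I: (12447/24570)²·(1−1671/12447)·47100/1671 = 6.2626251
  → Var(ȳ_str) = 38.619829.
Var(ȳ_srs) = (1 − 2866/24570)·119900/2866 = 36.955376.
deff = 38.619829 / 36.955376 = 1.0450.

1.0450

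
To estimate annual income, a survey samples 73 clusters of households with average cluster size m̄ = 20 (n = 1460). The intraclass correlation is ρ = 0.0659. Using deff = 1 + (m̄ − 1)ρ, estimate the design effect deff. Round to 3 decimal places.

deff = 1 + (20 − 1)·0.0659 = 1 + 1.2521 = 2.2521.

2.252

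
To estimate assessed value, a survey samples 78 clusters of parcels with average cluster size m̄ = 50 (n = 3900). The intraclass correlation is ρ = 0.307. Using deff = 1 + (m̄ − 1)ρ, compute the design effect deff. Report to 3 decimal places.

deff = 1 + (50 − 1)·0.307 = 1 + 15.043 = 16.043.

16.043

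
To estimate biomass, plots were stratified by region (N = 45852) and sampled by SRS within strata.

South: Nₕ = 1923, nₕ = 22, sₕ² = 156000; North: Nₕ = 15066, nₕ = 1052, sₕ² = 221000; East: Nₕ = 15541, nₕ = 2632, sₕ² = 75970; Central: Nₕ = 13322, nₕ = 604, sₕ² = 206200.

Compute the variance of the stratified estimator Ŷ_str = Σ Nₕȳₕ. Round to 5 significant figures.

1.3391 × 10^11

Var(Ŷ_str) = Σₕ Nₕ²(1 − fₕ)sₕ²/nₕ.
South: 1923²·(1 − 22/1923)·156000/22 = 2.592169 × 10^10.
North: 15066²·(1 − 1052/15066)·221000/1052 = 4.435439 × 10^10.
East: 15541²·(1 − 2632/15541)·75970/2632 = 5.7906565 × 10^9.
Central: 13322²·(1 − 604/13322)·206200/604 = 5.7841557 × 10^10.
Sum = 1.3390829 × 10^11.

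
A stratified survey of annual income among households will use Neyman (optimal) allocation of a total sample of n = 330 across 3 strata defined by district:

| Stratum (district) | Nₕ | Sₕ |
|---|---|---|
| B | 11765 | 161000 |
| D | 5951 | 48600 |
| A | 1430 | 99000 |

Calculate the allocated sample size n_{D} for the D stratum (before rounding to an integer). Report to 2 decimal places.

Neyman allocation: nₕ = n·NₕSₕ / Σⱼ NⱼSⱼ.
Σ NⱼSⱼ = 11765·161000 + 5951·48600 + 1430·99000 = 2.3249536 × 10^9.
n_{D} = 330·5951·48600 / (2.3249536 × 10^9) = 41.05.

41.05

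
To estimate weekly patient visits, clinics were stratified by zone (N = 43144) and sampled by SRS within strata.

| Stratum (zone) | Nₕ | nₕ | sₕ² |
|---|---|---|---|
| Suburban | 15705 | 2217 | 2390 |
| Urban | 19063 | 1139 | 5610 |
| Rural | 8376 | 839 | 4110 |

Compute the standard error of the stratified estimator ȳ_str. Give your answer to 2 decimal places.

1.09

Var(ȳ_str) = Σₕ Wₕ²(1 − fₕ)sₕ²/nₕ with Wₕ = Nₕ/N, N = 43144.
Suburban: Wₕ = 0.36401354; term = 0.36401354²·(1 − 0.14116523)·2390/2217 = 0.12268088.
Urban: Wₕ = 0.44184591; term = 0.44184591²·(1 − 0.05974925)·5610/1139 = 0.90411673.
Rural: Wₕ = 0.19414055; term = 0.19414055²·(1 − 0.10016714)·4110/839 = 0.16614001.
Sum = 1.1929376.
SE = √(1.1929376) = 1.09.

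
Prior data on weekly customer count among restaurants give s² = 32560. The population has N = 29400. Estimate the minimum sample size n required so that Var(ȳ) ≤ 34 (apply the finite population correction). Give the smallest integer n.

Without fpc, n₀ = s²/D = 32560/34 = 957.6471.
With fpc, (1 − n/N)·s²/n ≤ D requires n ≥ n₀/(1 + n₀/N) = 957.6471/(1 + 957.6471/29400) = 927.4376.
Rounding up, n = 928.

928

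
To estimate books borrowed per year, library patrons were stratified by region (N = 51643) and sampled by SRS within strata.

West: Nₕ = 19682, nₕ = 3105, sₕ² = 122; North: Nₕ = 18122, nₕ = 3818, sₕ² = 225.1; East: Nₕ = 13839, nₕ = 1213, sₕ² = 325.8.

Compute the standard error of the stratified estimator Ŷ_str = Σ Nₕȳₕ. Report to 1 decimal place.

Var(Ŷ_str) = Σₕ Nₕ²(1 − fₕ)sₕ²/nₕ.
West: 19682²·(1 − 3105/19682)·122/3105 = 1.2819568 × 10^7.
North: 18122²·(1 − 3818/18122)·225.1/3818 = 1.5282809 × 10^7.
East: 13839²·(1 − 1213/13839)·325.8/1213 = 4.6931104 × 10^7.
Sum = 7.5033481 × 10^7.
SE = √(7.5033481 × 10^7) = 8662.2.

8662.2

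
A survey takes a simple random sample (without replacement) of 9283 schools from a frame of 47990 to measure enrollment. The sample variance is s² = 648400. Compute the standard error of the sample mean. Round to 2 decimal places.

7.51

Under SRS without replacement, Var(ȳ) = (1 − f)·s²/n with f = n/N = 9283/47990 = 0.19343613.
Var(ȳ) = (1 − 0.19343613)·648400/9283 = 0.80656387·69.848109 = 56.336961.
SE(ȳ) = √(56.336961) = 7.51.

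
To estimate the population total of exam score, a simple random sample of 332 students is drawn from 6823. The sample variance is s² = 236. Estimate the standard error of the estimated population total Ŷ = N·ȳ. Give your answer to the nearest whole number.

Var(Ŷ) = N²·Var(ȳ) = N²·(1 − n/N)·s²/n.
f = 332/6823 = 0.04865895; Var(ȳ) = 0.95134105·236/332 = 0.67625448.
Var(Ŷ) = 6823² · 0.67625448 = 3.1481897 × 10^7.
SE(Ŷ) = √(3.1481897 × 10^7) = 5611.

5611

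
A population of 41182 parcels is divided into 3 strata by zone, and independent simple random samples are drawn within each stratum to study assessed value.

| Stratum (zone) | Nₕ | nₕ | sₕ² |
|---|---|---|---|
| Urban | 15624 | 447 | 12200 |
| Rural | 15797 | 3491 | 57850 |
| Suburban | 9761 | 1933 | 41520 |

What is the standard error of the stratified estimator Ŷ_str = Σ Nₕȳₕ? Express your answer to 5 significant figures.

106460

Var(Ŷ_str) = Σₕ Nₕ²(1 − fₕ)sₕ²/nₕ.
Urban: 15624²·(1 − 447/15624)·12200/447 = 6.4718802 × 10^9.
Rural: 15797²·(1 − 3491/15797)·57850/3491 = 3.2214029 × 10^9.
Suburban: 9761²·(1 − 1933/9761)·41520/1933 = 1.6412344 × 10^9.
Sum = 1.1334518 × 10^10.
SE = √(1.1334518 × 10^10) = 106460.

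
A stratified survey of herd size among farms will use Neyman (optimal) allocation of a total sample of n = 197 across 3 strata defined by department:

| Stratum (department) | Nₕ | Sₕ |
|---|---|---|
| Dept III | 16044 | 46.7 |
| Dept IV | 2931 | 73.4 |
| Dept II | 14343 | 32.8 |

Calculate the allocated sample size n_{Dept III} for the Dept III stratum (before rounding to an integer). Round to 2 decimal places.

102.87

Neyman allocation: nₕ = n·NₕSₕ / Σⱼ NⱼSⱼ.
Σ NⱼSⱼ = 16044·46.7 + 2931·73.4 + 14343·32.8 = 1.4348406 × 10^6.
n_{Dept III} = 197·16044·46.7 / (1.4348406 × 10^6) = 102.87.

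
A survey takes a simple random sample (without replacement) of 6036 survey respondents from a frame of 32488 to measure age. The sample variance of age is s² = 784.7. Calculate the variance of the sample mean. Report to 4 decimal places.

Under SRS without replacement, Var(ȳ) = (1 − f)·s²/n with f = n/N = 6036/32488 = 0.18579168.
Var(ȳ) = (1 − 0.18579168)·784.7/6036 = 0.81420832·0.13000331 = 0.10584978.

0.1058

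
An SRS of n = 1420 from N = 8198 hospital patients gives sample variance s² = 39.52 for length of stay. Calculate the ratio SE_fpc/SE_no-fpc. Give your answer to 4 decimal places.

f = n/N = 1420/8198 = 0.17321298.
SE_no-fpc = √(s²/n) = 0.16682621; SE_fpc = √((1−f)s²/n) = 0.15169146.
Ratio = √(1−f) = 0.90927830.

0.9093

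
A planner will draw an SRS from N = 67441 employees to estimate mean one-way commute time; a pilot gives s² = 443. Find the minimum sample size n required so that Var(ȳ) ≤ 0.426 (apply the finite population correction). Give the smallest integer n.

Without fpc, n₀ = s²/D = 443/0.426 = 1039.9061.
With fpc, (1 − n/N)·s²/n ≤ D requires n ≥ n₀/(1 + n₀/N) = 1039.9061/(1 + 1039.9061/67441) = 1024.1148.
Rounding up, n = 1025.

1025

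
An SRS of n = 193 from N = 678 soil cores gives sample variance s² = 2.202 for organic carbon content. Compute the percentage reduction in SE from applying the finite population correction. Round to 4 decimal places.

f = n/N = 193/678 = 0.28466077.
SE_no-fpc = √(s²/n) = 0.10681445; SE_fpc = √((1−f)s²/n) = 0.090341235.
Ratio = √(1−f) = 0.84577730. Reduction = 100·(1 − 0.84577730) = 15.4223%.

15.4223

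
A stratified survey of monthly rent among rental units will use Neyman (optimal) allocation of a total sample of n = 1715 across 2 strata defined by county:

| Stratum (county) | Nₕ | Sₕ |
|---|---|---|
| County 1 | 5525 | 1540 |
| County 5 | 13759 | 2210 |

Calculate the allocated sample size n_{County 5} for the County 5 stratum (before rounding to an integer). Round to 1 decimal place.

Neyman allocation: nₕ = n·NₕSₕ / Σⱼ NⱼSⱼ.
Σ NⱼSⱼ = 5525·1540 + 13759·2210 = 3.891589 × 10^7.
n_{County 5} = 1715·13759·2210 / (3.891589 × 10^7) = 1340.0.

1340.0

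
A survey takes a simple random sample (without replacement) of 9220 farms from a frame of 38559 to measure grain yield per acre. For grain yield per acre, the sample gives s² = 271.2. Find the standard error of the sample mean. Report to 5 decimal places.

0.14960

Under SRS without replacement, Var(ȳ) = (1 − f)·s²/n with f = n/N = 9220/38559 = 0.23911408.
Var(ȳ) = (1 − 0.23911408)·271.2/9220 = 0.76088592·0.029414317 = 0.022380939.
SE(ȳ) = √(0.022380939) = 0.14960.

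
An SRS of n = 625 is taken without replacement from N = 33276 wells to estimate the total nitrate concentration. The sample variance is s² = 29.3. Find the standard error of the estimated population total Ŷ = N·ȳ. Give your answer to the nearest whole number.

Var(Ŷ) = N²·Var(ȳ) = N²·(1 − n/N)·s²/n.
f = 625/33276 = 0.01878231; Var(ȳ) = 0.98121769·29.3/625 = 0.045999486.
Var(Ŷ) = 33276² · 0.045999486 = 5.0934871 × 10^7.
SE(Ŷ) = √(5.0934871 × 10^7) = 7137.

7137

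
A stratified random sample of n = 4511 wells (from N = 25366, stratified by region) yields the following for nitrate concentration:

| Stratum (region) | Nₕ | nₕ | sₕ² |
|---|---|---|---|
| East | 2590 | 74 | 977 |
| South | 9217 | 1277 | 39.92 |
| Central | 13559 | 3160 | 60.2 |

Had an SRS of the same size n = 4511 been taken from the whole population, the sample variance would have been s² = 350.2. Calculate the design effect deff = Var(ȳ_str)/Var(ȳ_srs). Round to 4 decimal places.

Var(ȳ_str) = Σ Wₕ²(1−fₕ)sₕ²/nₕ with Wₕ = Nₕ/25366:
  East: (2590/25366)²·(1−74/2590)·977/74 = 0.13371166
  South: (9217/25366)²·(1−1277/9217)·39.92/1277 = 0.0035555415
  Central: (13559/25366)²·(1−3160/13559)·60.2/3160 = 0.0041746942
  → Var(ȳ_str) = 0.1414419.
Var(ȳ_srs) = (1 − 4511/25366)·350.2/4511 = 0.063826572.
deff = 0.1414419 / 0.063826572 = 2.2160.

2.2160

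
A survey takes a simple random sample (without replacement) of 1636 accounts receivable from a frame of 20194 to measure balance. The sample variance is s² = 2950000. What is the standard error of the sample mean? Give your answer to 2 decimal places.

40.71

Under SRS without replacement, Var(ȳ) = (1 − f)·s²/n with f = n/N = 1636/20194 = 0.08101416.
Var(ȳ) = (1 − 0.08101416)·2950000/1636 = 0.91898584·1803.1785 = 1657.0955.
SE(ȳ) = √(1657.0955) = 40.71.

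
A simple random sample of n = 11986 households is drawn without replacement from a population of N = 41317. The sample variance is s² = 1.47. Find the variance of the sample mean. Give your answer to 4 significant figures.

Under SRS without replacement, Var(ȳ) = (1 − f)·s²/n with f = n/N = 11986/41317 = 0.29009851.
Var(ȳ) = (1 − 0.29009851)·1.47/11986 = 0.70990149·1.2264308 × 10^-4 = 8.7064508 × 10^-5.

8.706 × 10^-5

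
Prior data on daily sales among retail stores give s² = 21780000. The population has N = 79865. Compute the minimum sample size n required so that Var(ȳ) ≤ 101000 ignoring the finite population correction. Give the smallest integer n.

Without fpc, n₀ = s²/D = 21780000/101000 = 215.6436.
Rounding up, n = 216.

216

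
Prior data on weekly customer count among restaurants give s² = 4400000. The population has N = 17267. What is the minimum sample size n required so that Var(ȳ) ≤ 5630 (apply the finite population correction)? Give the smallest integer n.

748

Without fpc, n₀ = s²/D = 4400000/5630 = 781.5275.
With fpc, (1 − n/N)·s²/n ≤ D requires n ≥ n₀/(1 + n₀/N) = 781.5275/(1 + 781.5275/17267) = 747.6862.
Rounding up, n = 748.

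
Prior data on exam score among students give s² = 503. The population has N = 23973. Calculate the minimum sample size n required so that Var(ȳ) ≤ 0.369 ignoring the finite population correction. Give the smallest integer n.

Without fpc, n₀ = s²/D = 503/0.369 = 1363.1436.
Rounding up, n = 1364.

1364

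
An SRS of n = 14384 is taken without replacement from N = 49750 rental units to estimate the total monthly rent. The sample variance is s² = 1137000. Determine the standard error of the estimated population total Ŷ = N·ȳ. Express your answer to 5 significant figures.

372930

Var(Ŷ) = N²·Var(ȳ) = N²·(1 − n/N)·s²/n.
f = 14384/49750 = 0.28912563; Var(ȳ) = 0.71087437·1137000/14384 = 56.191891.
Var(Ŷ) = 49750² · 56.191891 = 1.3907844 × 10^11.
SE(Ŷ) = √(1.3907844 × 10^11) = 372930.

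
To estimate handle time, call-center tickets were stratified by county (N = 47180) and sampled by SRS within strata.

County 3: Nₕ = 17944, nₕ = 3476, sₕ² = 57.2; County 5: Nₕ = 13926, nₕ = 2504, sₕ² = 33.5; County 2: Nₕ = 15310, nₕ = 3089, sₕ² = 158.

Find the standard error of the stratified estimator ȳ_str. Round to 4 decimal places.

0.0847

Var(ȳ_str) = Σₕ Wₕ²(1 − fₕ)sₕ²/nₕ with Wₕ = Nₕ/N, N = 47180.
County 3: Wₕ = 0.38033065; term = 0.38033065²·(1 − 0.19371378)·57.2/3476 = 0.001919235.
County 5: Wₕ = 0.29516744; term = 0.29516744²·(1 − 0.17980755)·33.5/2504 = 9.5601159 × 10^-4.
County 2: Wₕ = 0.32450191; term = 0.32450191²·(1 − 0.20176355)·158/3089 = 0.0042993741.
Sum = 0.0071746207.
SE = √(0.0071746207) = 0.0847.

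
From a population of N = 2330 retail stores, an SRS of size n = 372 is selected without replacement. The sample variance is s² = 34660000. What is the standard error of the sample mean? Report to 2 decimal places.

279.82

Under SRS without replacement, Var(ȳ) = (1 − f)·s²/n with f = n/N = 372/2330 = 0.15965665.
Var(ȳ) = (1 − 0.15965665)·34660000/372 = 0.84034335·93172.043 = 78296.507.
SE(ȳ) = √(78296.507) = 279.82.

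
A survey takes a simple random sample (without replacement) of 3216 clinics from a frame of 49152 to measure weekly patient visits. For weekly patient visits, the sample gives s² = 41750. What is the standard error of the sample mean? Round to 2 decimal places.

Under SRS without replacement, Var(ȳ) = (1 − f)·s²/n with f = n/N = 3216/49152 = 0.06542969.
Var(ȳ) = (1 − 0.06542969)·41750/3216 = 0.93457031·12.981965 = 12.132559.
SE(ȳ) = √(12.132559) = 3.48.

3.48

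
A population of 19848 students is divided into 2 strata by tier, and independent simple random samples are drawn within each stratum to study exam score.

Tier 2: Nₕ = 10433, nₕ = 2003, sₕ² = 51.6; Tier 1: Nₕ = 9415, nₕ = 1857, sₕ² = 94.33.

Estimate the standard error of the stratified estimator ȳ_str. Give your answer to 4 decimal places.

Var(ȳ_str) = Σₕ Wₕ²(1 − fₕ)sₕ²/nₕ with Wₕ = Nₕ/N, N = 19848.
Tier 2: Wₕ = 0.52564490; term = 0.52564490²·(1 − 0.19198696)·51.6/2003 = 0.0057513796.
Tier 1: Wₕ = 0.47435510; term = 0.47435510²·(1 − 0.19723845)·94.33/1857 = 0.0091755402.
Sum = 0.01492692.
SE = √(0.01492692) = 0.1222.

0.1222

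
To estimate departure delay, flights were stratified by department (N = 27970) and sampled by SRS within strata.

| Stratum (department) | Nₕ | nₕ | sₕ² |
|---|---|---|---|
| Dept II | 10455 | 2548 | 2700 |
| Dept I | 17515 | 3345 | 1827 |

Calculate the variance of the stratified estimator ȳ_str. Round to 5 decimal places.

Var(ȳ_str) = Σₕ Wₕ²(1 − fₕ)sₕ²/nₕ with Wₕ = Nₕ/N, N = 27970.
Dept II: Wₕ = 0.37379335; term = 0.37379335²·(1 − 0.24371114)·2700/2548 = 0.11197348.
Dept I: Wₕ = 0.62620665; term = 0.62620665²·(1 − 0.19097916)·1827/3345 = 0.17327563.
Sum = 0.28524911.

0.28525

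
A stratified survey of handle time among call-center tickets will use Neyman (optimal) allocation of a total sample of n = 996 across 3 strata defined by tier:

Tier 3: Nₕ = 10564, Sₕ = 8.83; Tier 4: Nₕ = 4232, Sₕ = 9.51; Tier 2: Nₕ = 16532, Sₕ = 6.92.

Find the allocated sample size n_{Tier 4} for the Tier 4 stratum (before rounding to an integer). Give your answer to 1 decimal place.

Neyman allocation: nₕ = n·NₕSₕ / Σⱼ NⱼSⱼ.
Σ NⱼSⱼ = 10564·8.83 + 4232·9.51 + 16532·6.92 = 247927.88.
n_{Tier 4} = 996·4232·9.51 / 247927.88 = 161.7.

161.7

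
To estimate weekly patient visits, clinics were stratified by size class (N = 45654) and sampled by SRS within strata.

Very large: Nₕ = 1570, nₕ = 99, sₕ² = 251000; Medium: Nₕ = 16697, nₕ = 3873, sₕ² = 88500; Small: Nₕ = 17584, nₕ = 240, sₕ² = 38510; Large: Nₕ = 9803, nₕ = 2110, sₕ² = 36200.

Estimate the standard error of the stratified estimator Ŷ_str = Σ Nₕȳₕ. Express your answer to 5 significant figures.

246940

Var(Ŷ_str) = Σₕ Nₕ²(1 − fₕ)sₕ²/nₕ.
Very large: 1570²·(1 − 99/1570)·251000/99 = 5.8553229 × 10^9.
Medium: 16697²·(1 − 3873/16697)·88500/3873 = 4.892803 × 10^9.
Small: 17584²·(1 − 240/17584)·38510/240 = 4.8936084 × 10^10.
Large: 9803²·(1 − 2110/9803)·36200/2110 = 1.2938408 × 10^9.
Sum = 6.0978051 × 10^10.
SE = √(6.0978051 × 10^10) = 246940.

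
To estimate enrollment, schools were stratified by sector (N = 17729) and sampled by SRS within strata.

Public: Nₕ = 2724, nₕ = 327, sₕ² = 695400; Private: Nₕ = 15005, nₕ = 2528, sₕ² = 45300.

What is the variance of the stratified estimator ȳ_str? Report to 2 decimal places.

Var(ȳ_str) = Σₕ Wₕ²(1 − fₕ)sₕ²/nₕ with Wₕ = Nₕ/N, N = 17729.
Public: Wₕ = 0.15364657; term = 0.15364657²·(1 − 0.12004405)·695400/327 = 44.176733.
Private: Wₕ = 0.84635343; term = 0.84635343²·(1 − 0.16847717)·45300/2528 = 10.673303.
Sum = 54.850036.

54.85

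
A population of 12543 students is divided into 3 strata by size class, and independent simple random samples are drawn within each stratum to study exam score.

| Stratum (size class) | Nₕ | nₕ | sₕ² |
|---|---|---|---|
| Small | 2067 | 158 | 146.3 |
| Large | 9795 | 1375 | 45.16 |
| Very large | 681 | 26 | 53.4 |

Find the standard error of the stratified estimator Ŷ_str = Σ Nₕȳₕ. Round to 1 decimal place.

Var(Ŷ_str) = Σₕ Nₕ²(1 − fₕ)sₕ²/nₕ.
Small: 2067²·(1 − 158/2067)·146.3/158 = 3.6537064 × 10^6.
Large: 9795²·(1 − 1375/9795)·45.16/1375 = 2.7087428 × 10^6.
Very large: 681²·(1 − 26/681)·53.4/26 = 916128.35.
Sum = 7.2785776 × 10^6.
SE = √(7.2785776 × 10^6) = 2697.9.

2697.9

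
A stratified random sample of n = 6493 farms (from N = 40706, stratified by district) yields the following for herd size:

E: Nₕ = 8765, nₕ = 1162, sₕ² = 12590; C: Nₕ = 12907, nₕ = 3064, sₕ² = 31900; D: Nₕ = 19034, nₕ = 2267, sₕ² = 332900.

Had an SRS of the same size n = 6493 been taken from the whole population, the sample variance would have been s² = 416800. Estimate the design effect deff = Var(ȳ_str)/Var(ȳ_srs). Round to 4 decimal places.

0.5471

Var(ȳ_str) = Σ Wₕ²(1−fₕ)sₕ²/nₕ with Wₕ = Nₕ/40706:
  E: (8765/40706)²·(1−1162/8765)·12590/1162 = 0.43575227
  C: (12907/40706)²·(1−3064/12907)·31900/3064 = 0.79824804
  D: (19034/40706)²·(1−2267/19034)·332900/2267 = 28.28335
  → Var(ȳ_str) = 29.51735.
Var(ȳ_srs) = (1 − 6493/40706)·416800/6493 = 53.95293.
deff = 29.51735 / 53.95293 = 0.5471.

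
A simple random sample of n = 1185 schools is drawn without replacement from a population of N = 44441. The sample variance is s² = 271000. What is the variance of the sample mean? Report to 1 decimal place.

Under SRS without replacement, Var(ȳ) = (1 − f)·s²/n with f = n/N = 1185/44441 = 0.02666457.
Var(ȳ) = (1 − 0.02666457)·271000/1185 = 0.97333543·228.69198 = 222.59401.

222.6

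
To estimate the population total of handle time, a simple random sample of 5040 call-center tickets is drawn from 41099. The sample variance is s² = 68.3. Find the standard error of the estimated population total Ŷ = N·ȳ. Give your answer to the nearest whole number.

Var(Ŷ) = N²·Var(ȳ) = N²·(1 − n/N)·s²/n.
f = 5040/41099 = 0.12263072; Var(ȳ) = 0.87736928·68.3/5040 = 0.011889746.
Var(Ŷ) = 41099² · 0.011889746 = 2.0083301 × 10^7.
SE(Ŷ) = √(2.0083301 × 10^7) = 4481.

4481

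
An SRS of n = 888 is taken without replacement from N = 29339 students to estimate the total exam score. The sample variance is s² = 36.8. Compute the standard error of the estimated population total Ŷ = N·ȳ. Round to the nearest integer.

5882

Var(Ŷ) = N²·Var(ȳ) = N²·(1 − n/N)·s²/n.
f = 888/29339 = 0.03026688; Var(ȳ) = 0.96973312·36.8/888 = 0.040187138.
Var(Ŷ) = 29339² · 0.040187138 = 3.4592161 × 10^7.
SE(Ŷ) = √(3.4592161 × 10^7) = 5882.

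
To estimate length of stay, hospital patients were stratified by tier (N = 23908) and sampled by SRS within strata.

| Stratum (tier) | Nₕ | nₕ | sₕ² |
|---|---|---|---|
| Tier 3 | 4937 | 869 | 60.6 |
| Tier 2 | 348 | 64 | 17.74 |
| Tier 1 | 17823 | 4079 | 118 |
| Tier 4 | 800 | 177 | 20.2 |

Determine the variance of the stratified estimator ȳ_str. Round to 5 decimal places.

Var(ȳ_str) = Σₕ Wₕ²(1 − fₕ)sₕ²/nₕ with Wₕ = Nₕ/N, N = 23908.
Tier 3: Wₕ = 0.20649992; term = 0.20649992²·(1 − 0.17601782)·60.6/869 = 0.0024502502.
Tier 2: Wₕ = 0.01455580; term = 0.01455580²·(1 − 0.18390805)·17.74/64 = 4.7927495 × 10^-5.
Tier 1: Wₕ = 0.74548268; term = 0.74548268²·(1 − 0.22886158)·118/4079 = 0.012397547.
Tier 4: Wₕ = 0.03346160; term = 0.03346160²·(1 − 0.22125000)·20.2/177 = 9.9510668 × 10^-5.
Sum = 0.014995235.

0.01500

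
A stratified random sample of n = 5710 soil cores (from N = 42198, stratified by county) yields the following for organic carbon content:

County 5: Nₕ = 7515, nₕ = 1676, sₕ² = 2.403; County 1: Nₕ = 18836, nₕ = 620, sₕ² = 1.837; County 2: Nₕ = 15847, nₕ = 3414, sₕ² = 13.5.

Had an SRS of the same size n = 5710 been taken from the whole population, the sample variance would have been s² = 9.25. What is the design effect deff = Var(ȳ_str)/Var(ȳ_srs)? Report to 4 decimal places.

0.7452

Var(ȳ_str) = Σ Wₕ²(1−fₕ)sₕ²/nₕ with Wₕ = Nₕ/42198:
  County 5: (7515/42198)²·(1−1676/7515)·2.403/1676 = 3.5331614 × 10^-5
  County 1: (18836/42198)²·(1−620/18836)·1.837/620 = 5.7092023 × 10^-4
  County 2: (15847/42198)²·(1−3414/15847)·13.5/3414 = 4.3753168 × 10^-4
  → Var(ȳ_str) = 0.0010437835.
Var(ȳ_srs) = (1 − 5710/42198)·9.25/5710 = 0.0014007603.
deff = 0.0010437835 / 0.0014007603 = 0.7452.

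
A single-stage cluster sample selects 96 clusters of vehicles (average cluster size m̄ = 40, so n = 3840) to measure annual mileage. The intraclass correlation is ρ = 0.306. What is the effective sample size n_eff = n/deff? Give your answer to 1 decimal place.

deff = 1 + (40 − 1)·0.306 = 1 + 11.934 = 12.934.
n_eff = 3840 / 12.934 = 296.9.

296.9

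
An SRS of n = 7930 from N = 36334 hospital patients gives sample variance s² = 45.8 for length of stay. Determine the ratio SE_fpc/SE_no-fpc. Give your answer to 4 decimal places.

0.8842

f = n/N = 7930/36334 = 0.21825288.
SE_no-fpc = √(s²/n) = 0.075996947; SE_fpc = √((1−f)s²/n) = 0.067193814.
Ratio = √(1−f) = 0.88416465.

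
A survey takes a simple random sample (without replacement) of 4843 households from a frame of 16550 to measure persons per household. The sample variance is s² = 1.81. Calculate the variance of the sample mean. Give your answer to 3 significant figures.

2.64 × 10^-4

Under SRS without replacement, Var(ȳ) = (1 − f)·s²/n with f = n/N = 4843/16550 = 0.29262840.
Var(ȳ) = (1 − 0.29262840)·1.81/4843 = 0.70737160·3.7373529 × 10^-4 = 2.6436973 × 10^-4.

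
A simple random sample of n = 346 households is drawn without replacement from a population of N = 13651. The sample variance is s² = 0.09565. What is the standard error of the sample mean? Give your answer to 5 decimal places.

Under SRS without replacement, Var(ȳ) = (1 − f)·s²/n with f = n/N = 346/13651 = 0.02534613.
Var(ȳ) = (1 − 0.02534613)·0.09565/346 = 0.97465387·2.7644509 × 10^-4 = 2.6943827 × 10^-4.
SE(ȳ) = √(2.6943827 × 10^-4) = 0.01641.

0.01641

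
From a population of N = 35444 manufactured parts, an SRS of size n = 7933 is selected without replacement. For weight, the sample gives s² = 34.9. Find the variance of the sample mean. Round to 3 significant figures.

Under SRS without replacement, Var(ȳ) = (1 − f)·s²/n with f = n/N = 7933/35444 = 0.22381785.
Var(ȳ) = (1 − 0.22381785)·34.9/7933 = 0.77618215·0.0043993445 = 0.0034146927.

0.00341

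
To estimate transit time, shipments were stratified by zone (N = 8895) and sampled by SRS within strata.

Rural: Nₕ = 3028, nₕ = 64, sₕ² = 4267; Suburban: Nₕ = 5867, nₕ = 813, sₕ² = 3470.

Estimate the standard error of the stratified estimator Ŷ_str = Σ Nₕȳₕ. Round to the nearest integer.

Var(Ŷ_str) = Σₕ Nₕ²(1 − fₕ)sₕ²/nₕ.
Rural: 3028²·(1 − 64/3028)·4267/64 = 5.9837954 × 10^8.
Suburban: 5867²·(1 − 813/5867)·3470/813 = 1.2655819 × 10^8.
Sum = 7.2493773 × 10^8.
SE = √(7.2493773 × 10^8) = 26925.

26925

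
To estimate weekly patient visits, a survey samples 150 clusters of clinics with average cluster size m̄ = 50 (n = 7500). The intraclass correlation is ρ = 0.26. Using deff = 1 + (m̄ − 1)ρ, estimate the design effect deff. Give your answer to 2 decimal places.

13.74

deff = 1 + (50 − 1)·0.26 = 1 + 12.74 = 13.74.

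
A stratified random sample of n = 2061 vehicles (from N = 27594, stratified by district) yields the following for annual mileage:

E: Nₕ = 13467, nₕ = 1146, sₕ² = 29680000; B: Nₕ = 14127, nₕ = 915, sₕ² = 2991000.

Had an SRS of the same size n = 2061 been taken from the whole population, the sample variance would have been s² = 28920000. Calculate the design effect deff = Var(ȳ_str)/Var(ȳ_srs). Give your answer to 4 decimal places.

Var(ȳ_str) = Σ Wₕ²(1−fₕ)sₕ²/nₕ with Wₕ = Nₕ/27594:
  E: (13467/27594)²·(1−1146/13467)·29680000/1146 = 5643.7371
  B: (14127/27594)²·(1−915/14127)·2991000/915 = 801.28038
  → Var(ȳ_str) = 6445.0175.
Var(ȳ_srs) = (1 − 2061/27594)·28920000/2061 = 12983.969.
deff = 6445.0175 / 12983.969 = 0.4964.

0.4964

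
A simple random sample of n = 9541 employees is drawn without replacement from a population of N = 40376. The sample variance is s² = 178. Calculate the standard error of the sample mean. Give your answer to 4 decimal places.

Under SRS without replacement, Var(ȳ) = (1 − f)·s²/n with f = n/N = 9541/40376 = 0.23630374.
Var(ȳ) = (1 − 0.23630374)·178/9541 = 0.76369626·0.018656325 = 0.014247766.
SE(ȳ) = √(0.014247766) = 0.1194.

0.1194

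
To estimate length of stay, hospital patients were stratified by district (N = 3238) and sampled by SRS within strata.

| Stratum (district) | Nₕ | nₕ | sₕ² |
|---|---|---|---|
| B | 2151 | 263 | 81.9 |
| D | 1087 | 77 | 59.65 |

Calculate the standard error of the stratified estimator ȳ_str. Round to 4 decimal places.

Var(ȳ_str) = Σₕ Wₕ²(1 − fₕ)sₕ²/nₕ with Wₕ = Nₕ/N, N = 3238.
B: Wₕ = 0.66429895; term = 0.66429895²·(1 − 0.12226871)·81.9/263 = 0.12061932.
D: Wₕ = 0.33570105; term = 0.33570105²·(1 − 0.07083717)·59.65/77 = 0.081117947.
Sum = 0.20173727.
SE = √(0.20173727) = 0.4492.

0.4492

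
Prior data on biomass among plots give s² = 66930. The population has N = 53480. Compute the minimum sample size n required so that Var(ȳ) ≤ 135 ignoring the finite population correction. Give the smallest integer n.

496

Without fpc, n₀ = s²/D = 66930/135 = 495.7778.
Rounding up, n = 496.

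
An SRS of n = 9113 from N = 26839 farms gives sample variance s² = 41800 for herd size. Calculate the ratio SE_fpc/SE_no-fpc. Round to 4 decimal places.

0.8127

f = n/N = 9113/26839 = 0.33954320.
SE_no-fpc = √(s²/n) = 2.1416942; SE_fpc = √((1−f)s²/n) = 1.7405226.
Ratio = √(1−f) = 0.81268493.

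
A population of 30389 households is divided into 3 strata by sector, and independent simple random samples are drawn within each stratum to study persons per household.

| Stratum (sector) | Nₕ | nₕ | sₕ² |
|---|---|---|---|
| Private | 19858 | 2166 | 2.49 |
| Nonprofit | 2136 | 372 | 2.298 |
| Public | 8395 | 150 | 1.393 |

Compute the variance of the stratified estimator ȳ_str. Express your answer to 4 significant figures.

Var(ȳ_str) = Σₕ Wₕ²(1 − fₕ)sₕ²/nₕ with Wₕ = Nₕ/N, N = 30389.
Private: Wₕ = 0.65346013; term = 0.65346013²·(1 − 0.10907443)·2.49/2166 = 4.3734132 × 10^-4.
Nonprofit: Wₕ = 0.07028859; term = 0.07028859²·(1 − 0.17415730)·2.298/372 = 2.5204268 × 10^-5.
Public: Wₕ = 0.27625128; term = 0.27625128²·(1 − 0.01786778)·1.393/150 = 6.9604673 × 10^-4.
Sum = 0.0011585923.

0.001159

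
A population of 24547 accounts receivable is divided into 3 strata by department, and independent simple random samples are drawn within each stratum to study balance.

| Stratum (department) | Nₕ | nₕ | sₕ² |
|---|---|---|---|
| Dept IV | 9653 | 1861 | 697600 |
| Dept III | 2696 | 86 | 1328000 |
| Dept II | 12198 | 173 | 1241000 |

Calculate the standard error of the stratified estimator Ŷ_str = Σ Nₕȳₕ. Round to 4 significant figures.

1.090 × 10^6

Var(Ŷ_str) = Σₕ Nₕ²(1 − fₕ)sₕ²/nₕ.
Dept IV: 9653²·(1 − 1861/9653)·697600/1861 = 2.8194951 × 10^10.
Dept III: 2696²·(1 − 86/2696)·1328000/86 = 1.0865758 × 10^11.
Dept II: 12198²·(1 − 173/12198)·1241000/173 = 1.0522027 × 10^12.
Sum = 1.1890552 × 10^12.
SE = √(1.1890552 × 10^12) = 1.090 × 10^6.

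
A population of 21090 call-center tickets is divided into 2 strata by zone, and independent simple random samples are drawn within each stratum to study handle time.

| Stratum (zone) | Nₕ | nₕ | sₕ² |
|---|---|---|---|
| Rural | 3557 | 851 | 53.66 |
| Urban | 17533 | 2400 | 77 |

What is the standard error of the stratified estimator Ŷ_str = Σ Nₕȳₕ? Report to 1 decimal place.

Var(Ŷ_str) = Σₕ Nₕ²(1 − fₕ)sₕ²/nₕ.
Rural: 3557²·(1 − 851/3557)·53.66/851 = 606921.84.
Urban: 17533²·(1 − 2400/17533)·77/2400 = 8.512571 × 10^6.
Sum = 9.1194928 × 10^6.
SE = √(9.1194928 × 10^6) = 3019.8.

3019.8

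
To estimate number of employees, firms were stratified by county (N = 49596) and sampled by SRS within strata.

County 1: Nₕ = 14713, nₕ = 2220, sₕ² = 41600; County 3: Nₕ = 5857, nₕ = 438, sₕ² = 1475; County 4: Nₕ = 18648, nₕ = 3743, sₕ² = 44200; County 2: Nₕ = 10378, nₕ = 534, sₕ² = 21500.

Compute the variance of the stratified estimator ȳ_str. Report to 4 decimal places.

Var(ȳ_str) = Σₕ Wₕ²(1 − fₕ)sₕ²/nₕ with Wₕ = Nₕ/N, N = 49596.
County 1: Wₕ = 0.29665699; term = 0.29665699²·(1 − 0.15088697)·41600/2220 = 1.4002805.
County 3: Wₕ = 0.11809420; term = 0.11809420²·(1 − 0.07478231)·1475/438 = 0.043452922.
County 4: Wₕ = 0.37599806; term = 0.37599806²·(1 − 0.20071858)·44200/3743 = 1.3343611.
County 2: Wₕ = 0.20925075; term = 0.20925075²·(1 − 0.05145500)·21500/534 = 1.6722037.
Sum = 4.4502982.

4.4503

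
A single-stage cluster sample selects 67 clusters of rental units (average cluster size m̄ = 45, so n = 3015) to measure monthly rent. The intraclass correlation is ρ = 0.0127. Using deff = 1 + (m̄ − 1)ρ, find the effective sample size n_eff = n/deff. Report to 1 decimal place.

deff = 1 + (45 − 1)·0.0127 = 1 + 0.5588 = 1.5588.
n_eff = 3015 / 1.5588 = 1934.2.

1934.2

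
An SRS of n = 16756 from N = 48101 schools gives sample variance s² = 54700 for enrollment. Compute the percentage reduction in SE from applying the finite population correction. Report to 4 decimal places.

19.2752

f = n/N = 16756/48101 = 0.34835035.
SE_no-fpc = √(s²/n) = 1.8067934; SE_fpc = √((1−f)s²/n) = 1.4585307.
Ratio = √(1−f) = 0.80724820. Reduction = 100·(1 − 0.80724820) = 19.2752%.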